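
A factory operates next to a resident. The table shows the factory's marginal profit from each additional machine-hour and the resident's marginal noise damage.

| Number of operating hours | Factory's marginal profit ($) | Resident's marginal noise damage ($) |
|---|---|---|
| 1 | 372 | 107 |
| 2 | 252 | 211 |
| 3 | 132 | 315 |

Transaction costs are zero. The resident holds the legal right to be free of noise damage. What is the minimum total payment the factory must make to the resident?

$318

Efficient level: marginal profit ≥ marginal noise damage through level 2, so k* = 2.
With the resident holding the right, the factory must at least compensate total damage at k*: 107 + 211 = 318.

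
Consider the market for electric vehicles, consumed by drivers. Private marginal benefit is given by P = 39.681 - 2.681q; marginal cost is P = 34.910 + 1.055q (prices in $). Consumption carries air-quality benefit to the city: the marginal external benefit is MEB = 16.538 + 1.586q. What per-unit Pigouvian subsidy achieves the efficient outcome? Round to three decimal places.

subsidy = $32.257 per unit

Social marginal benefit = demand + MEB = 56.219 - 1.095q.
Set SMB = MC: 56.219 - 1.095q = 34.910 + 1.055q → q* = 9.9112.
The Pigouvian subsidy equals MEB at q*: 16.538 + 1.586×9.9112 = 32.2572.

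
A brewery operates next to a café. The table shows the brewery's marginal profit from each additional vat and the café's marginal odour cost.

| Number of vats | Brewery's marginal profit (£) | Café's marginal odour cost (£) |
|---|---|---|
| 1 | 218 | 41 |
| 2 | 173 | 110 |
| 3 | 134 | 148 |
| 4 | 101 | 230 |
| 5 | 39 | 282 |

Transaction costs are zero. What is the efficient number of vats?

2

Bargaining reaches the level where marginal profit last exceeds marginal odour cost.
That holds through level 2 (173 ≥ 110) but not at 3 (134 < 148).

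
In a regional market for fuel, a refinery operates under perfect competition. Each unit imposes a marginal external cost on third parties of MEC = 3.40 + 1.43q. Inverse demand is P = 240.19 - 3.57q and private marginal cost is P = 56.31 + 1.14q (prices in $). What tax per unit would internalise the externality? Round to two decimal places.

Social marginal cost = private MC + MEC = 59.71 + 2.57q.
Set SMC = demand: 59.71 + 2.57q = 240.19 - 3.57q → q* = 29.3941.
The Pigouvian tax equals MEC at q*: 3.40 + 1.43×29.3941 = 45.4336.

tax = $45.43 per unit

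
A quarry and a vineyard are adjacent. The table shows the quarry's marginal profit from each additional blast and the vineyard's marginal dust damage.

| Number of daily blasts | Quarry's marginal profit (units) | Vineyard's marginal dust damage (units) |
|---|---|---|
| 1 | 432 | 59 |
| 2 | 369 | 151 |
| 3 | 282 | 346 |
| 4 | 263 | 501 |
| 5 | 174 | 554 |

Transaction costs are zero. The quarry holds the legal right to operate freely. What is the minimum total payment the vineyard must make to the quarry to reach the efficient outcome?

Left alone the quarry would choose level 5 (marginal profit stays positive).
Efficient level: k* = 2 (marginal profit ≥ marginal dust damage through 2).
The vineyard must at least cover the quarry's forgone profit from cutting 5→2: 282 + 263 + 174 = 719.

719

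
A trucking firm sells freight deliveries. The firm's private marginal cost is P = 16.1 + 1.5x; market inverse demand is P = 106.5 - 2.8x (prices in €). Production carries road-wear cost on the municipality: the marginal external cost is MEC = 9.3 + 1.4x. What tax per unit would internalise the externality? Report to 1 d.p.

tax = €29.2 per unit

Social marginal cost = private MC + MEC = 25.4 + 2.9x.
Set SMC = demand: 25.4 + 2.9x = 106.5 - 2.8x → x* = 14.2281.
The Pigouvian tax equals MEC at x*: 9.3 + 1.4×14.2281 = 29.2193.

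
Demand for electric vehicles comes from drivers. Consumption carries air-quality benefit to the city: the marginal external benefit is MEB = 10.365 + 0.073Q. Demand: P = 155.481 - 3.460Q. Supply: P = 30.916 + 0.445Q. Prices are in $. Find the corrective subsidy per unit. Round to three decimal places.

Social marginal benefit = demand + MEB = 165.846 - 3.387Q.
Set SMB = MC: 165.846 - 3.387Q = 30.916 + 0.445Q → Q* = 35.2114.
The Pigouvian subsidy equals MEB at Q*: 10.365 + 0.073×35.2114 = 12.9354.

subsidy = $12.935 per unit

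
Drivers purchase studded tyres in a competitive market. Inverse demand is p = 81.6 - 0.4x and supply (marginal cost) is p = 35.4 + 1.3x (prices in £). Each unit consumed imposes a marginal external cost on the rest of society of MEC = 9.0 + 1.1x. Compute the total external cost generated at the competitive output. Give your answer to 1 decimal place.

Market equilibrium (private): 35.4 + 1.3x = 81.6 - 0.4x → x_m = 27.1765.
Total external cost = ∫₀^{x_m} (9.0 + 1.1x) dx = 9.0×27.1765 + ½×1.1×27.1765² = 650.7977.

£650.8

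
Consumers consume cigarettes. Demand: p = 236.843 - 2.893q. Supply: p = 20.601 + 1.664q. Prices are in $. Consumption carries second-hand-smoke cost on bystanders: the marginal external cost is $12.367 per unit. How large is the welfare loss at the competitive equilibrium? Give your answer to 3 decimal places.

DWL = $16.781

Market equilibrium (private): 20.601 + 1.664q = 236.843 - 2.893q → q_m = 47.4527.
Social marginal benefit = demand − MEC = 224.476 - 2.893q.
Set SMB = MC: 224.476 - 2.893q = 20.601 + 1.664q → q* = 44.7389.
The loss is the area between SMB and MC from q* to q_m; with linear curves that's a triangle of height MEC(q_m).
DWL = ½ × 2.7138 × 12.3670 = 16.7808.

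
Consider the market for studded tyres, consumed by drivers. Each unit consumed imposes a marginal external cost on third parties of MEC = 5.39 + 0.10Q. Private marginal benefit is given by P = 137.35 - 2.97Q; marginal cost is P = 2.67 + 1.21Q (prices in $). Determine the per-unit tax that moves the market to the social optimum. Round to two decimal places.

Social marginal benefit = demand − MEC = 131.96 - 3.07Q.
Set SMB = MC: 131.96 - 3.07Q = 2.67 + 1.21Q → Q* = 30.2079.
The Pigouvian tax equals MEC at Q*: 5.39 + 0.10×30.2079 = 8.4108.

tax = $8.41 per unit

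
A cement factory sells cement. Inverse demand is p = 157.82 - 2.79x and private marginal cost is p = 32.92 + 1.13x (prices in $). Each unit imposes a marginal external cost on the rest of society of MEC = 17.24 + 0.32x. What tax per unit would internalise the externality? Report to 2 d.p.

Social marginal cost = private MC + MEC = 50.16 + 1.45x.
Set SMC = demand: 50.16 + 1.45x = 157.82 - 2.79x → x* = 25.3915.
The Pigouvian tax equals MEC at x*: 17.24 + 0.32×25.3915 = 25.3653.

tax = $25.37 per unit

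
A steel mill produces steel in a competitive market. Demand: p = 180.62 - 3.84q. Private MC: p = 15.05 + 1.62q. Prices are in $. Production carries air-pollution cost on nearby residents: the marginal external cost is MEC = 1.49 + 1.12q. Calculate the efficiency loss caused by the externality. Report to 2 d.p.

DWL = $95.51

Market equilibrium (private): 15.05 + 1.62q = 180.62 - 3.84q → q_m = 30.3242.
Social marginal cost = private MC + MEC = 16.54 + 2.74q.
Set SMC = demand: 16.54 + 2.74q = 180.62 - 3.84q → q* = 24.9362.
Between q* and q_m the wedge SMC − demand runs linearly from 0 to MEC(q_m), so the loss is a triangle.
DWL = ½ × 5.3880 × 35.4531 = 95.5107.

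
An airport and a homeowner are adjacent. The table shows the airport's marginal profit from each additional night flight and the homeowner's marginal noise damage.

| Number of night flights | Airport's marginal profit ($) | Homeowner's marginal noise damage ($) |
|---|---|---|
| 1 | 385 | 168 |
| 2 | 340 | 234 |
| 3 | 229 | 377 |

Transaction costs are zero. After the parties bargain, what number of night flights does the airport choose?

2

Bargaining reaches the level where marginal profit last exceeds marginal noise damage.
That holds through level 2 (340 ≥ 234) but not at 3 (229 < 377).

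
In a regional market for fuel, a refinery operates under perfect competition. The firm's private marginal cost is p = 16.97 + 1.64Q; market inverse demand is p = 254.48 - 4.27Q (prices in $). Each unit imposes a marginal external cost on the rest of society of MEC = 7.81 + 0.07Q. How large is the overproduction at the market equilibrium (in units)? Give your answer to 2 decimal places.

1.78 units

Market equilibrium (private): 16.97 + 1.64Q = 254.48 - 4.27Q → Q_m = 40.1878.
Social marginal cost = private MC + MEC = 24.78 + 1.71Q.
Set SMC = demand: 24.78 + 1.71Q = 254.48 - 4.27Q → Q* = 38.4114.
Gap = |40.1878 − 38.4114| = 1.7764.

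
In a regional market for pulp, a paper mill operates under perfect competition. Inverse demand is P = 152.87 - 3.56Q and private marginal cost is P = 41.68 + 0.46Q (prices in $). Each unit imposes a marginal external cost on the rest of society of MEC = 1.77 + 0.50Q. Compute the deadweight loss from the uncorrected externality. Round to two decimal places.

DWL = $26.92

Market equilibrium (private): 41.68 + 0.46Q = 152.87 - 3.56Q → Q_m = 27.6592.
Social marginal cost = private MC + MEC = 43.45 + 0.96Q.
Set SMC = demand: 43.45 + 0.96Q = 152.87 - 3.56Q → Q* = 24.2080.
Between Q* and Q_m the wedge SMC − demand runs linearly from 0 to MEC(Q_m), so the loss is a triangle.
DWL = ½ × 3.4512 × 15.5996 = 26.9187.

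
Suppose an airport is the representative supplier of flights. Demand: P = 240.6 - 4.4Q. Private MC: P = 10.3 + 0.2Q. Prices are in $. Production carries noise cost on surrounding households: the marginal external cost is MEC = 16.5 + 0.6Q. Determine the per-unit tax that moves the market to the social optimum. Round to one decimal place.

tax = $41.2 per unit

Social marginal cost = private MC + MEC = 26.8 + 0.8Q.
Set SMC = demand: 26.8 + 0.8Q = 240.6 - 4.4Q → Q* = 41.1154.
The Pigouvian tax equals MEC at Q*: 16.5 + 0.6×41.1154 = 41.1692.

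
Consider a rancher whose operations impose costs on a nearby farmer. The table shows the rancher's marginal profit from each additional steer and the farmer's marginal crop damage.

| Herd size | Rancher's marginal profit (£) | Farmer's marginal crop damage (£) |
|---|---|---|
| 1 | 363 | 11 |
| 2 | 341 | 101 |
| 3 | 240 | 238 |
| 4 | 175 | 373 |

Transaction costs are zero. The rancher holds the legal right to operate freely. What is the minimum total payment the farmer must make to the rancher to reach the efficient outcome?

£175

Left alone the rancher would choose level 4 (marginal profit stays positive).
Efficient level: k* = 3 (marginal profit ≥ marginal crop damage through 3).
The farmer must at least cover the rancher's forgone profit from cutting 4→3: 175 = 175.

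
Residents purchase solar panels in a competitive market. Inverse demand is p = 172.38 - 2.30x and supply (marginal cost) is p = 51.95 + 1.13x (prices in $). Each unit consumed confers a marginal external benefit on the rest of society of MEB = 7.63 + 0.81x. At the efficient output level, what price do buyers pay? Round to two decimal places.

P = $59.96

Social marginal benefit = demand + MEB = 180.01 - 1.49x.
Set SMB = MC: 180.01 - 1.49x = 51.95 + 1.13x → x* = 48.8779.
Consumer price on the demand curve at x*: 172.38 − 2.30×48.8779 = 59.9608.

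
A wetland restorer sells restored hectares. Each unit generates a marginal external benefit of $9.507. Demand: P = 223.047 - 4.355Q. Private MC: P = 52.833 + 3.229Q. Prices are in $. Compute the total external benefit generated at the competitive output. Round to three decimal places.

$213.373

Market equilibrium (private): 52.833 + 3.229Q = 223.047 - 4.355Q → Q_m = 22.4438.
Total external benefit = MEB × Q_m = 9.507 × 22.4438 = 213.3732.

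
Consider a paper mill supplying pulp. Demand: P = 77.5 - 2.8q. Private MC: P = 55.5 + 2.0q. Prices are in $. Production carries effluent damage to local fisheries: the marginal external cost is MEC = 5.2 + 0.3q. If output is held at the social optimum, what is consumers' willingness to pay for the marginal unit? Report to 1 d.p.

Social marginal cost = private MC + MEC = 60.7 + 2.3q.
Set SMC = demand: 60.7 + 2.3q = 77.5 - 2.8q → q* = 3.2941.
Consumer price on the demand curve at q*: 77.5 − 2.8×3.2941 = 68.2765.

P = $68.3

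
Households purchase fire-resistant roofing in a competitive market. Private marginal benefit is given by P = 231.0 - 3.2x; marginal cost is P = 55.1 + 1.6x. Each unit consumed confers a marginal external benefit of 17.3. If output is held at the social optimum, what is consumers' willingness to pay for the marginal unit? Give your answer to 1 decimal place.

P = 102.2

Social marginal benefit = demand + MEB = 248.3 - 3.2x.
Set SMB = MC: 248.3 - 3.2x = 55.1 + 1.6x → x* = 40.2500.
Consumer price on the demand curve at x*: 231.0 − 3.2×40.2500 = 102.2000.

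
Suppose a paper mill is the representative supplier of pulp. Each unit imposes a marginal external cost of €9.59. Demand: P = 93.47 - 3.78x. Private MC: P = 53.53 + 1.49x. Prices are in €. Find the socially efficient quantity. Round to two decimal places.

x* = 5.76

Social marginal cost = private MC + MEC = 63.12 + 1.49x.
Set SMC = demand: 63.12 + 1.49x = 93.47 - 3.78x → x* = 5.7590.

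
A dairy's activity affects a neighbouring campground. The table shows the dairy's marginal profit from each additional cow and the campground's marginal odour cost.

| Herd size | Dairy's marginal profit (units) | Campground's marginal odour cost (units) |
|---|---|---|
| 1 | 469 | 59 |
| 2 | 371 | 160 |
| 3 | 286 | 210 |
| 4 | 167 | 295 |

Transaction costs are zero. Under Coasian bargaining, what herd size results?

Bargaining reaches the level where marginal profit last exceeds marginal odour cost.
That holds through level 3 (286 ≥ 210) but not at 4 (167 < 295).

3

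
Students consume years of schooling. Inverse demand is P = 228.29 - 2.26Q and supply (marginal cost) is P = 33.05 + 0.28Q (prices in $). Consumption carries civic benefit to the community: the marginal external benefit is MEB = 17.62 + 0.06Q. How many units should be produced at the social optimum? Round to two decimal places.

Social marginal benefit = demand + MEB = 245.91 - 2.20Q.
Set SMB = MC: 245.91 - 2.20Q = 33.05 + 0.28Q → Q* = 85.8306.

Q* = 85.83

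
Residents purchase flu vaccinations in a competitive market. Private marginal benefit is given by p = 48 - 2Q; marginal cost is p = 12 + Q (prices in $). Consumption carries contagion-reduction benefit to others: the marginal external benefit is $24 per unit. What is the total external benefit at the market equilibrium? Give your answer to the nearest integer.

Market equilibrium (private): 12 + Q = 48 - 2Q → Q_m = 12.0000.
Total external benefit = MEB × Q_m = 24 × 12.0000 = 288.0000.

$288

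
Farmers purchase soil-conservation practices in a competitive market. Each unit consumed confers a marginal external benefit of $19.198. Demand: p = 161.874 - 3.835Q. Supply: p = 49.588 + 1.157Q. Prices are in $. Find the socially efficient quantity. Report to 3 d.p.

Social marginal benefit = demand + MEB = 181.072 - 3.835Q.
Set SMB = MC: 181.072 - 3.835Q = 49.588 + 1.157Q → Q* = 26.3389.

Q* = 26.339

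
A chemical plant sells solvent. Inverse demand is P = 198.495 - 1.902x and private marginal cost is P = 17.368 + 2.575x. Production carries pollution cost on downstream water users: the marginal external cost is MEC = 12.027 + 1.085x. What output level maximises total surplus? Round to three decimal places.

Social marginal cost = private MC + MEC = 29.395 + 3.660x.
Set SMC = demand: 29.395 + 3.660x = 198.495 - 1.902x → x* = 30.4027.

x* = 30.403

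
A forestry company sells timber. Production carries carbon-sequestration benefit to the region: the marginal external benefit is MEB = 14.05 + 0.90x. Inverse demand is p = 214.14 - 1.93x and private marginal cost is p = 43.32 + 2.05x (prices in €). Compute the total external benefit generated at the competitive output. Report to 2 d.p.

€1431.96

Market equilibrium (private): 43.32 + 2.05x = 214.14 - 1.93x → x_m = 42.9196.
Total external benefit = ∫₀^{x_m} (14.05 + 0.90x) dx = 14.05×42.9196 + ½×0.90×42.9196² = 1431.9618.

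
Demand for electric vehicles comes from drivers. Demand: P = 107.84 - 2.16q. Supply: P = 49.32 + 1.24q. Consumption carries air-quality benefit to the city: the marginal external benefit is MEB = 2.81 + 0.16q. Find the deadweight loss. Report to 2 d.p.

Market equilibrium (private): 49.32 + 1.24q = 107.84 - 2.16q → q_m = 17.2118.
Social marginal benefit = demand + MEB = 110.65 - 2.00q.
Set SMB = MC: 110.65 - 2.00q = 49.32 + 1.24q → q* = 18.9290.
Height of the DWL triangle at q_m is SMB(q_m) − MC(q_m) = MEB(q_m) = 5.5639.
DWL = ½ × 1.7172 × 5.5639 = 4.7772.

DWL = 4.78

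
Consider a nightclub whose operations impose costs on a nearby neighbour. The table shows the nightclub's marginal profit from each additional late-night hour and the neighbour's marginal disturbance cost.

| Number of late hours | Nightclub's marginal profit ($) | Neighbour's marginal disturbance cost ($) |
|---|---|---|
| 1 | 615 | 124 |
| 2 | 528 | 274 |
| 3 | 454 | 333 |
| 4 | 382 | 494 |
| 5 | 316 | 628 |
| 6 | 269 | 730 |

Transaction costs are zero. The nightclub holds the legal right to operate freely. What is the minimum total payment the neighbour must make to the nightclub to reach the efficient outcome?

Left alone the nightclub would choose level 6 (marginal profit stays positive).
Efficient level: k* = 3 (marginal profit ≥ marginal disturbance cost through 3).
The neighbour must at least cover the nightclub's forgone profit from cutting 6→3: 382 + 316 + 269 = 967.

$967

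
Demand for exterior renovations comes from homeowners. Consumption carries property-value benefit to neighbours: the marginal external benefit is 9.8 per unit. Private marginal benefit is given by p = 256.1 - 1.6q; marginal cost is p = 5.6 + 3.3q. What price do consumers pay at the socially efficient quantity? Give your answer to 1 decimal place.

P = 171.1

Social marginal benefit = demand + MEB = 265.9 - 1.6q.
Set SMB = MC: 265.9 - 1.6q = 5.6 + 3.3q → q* = 53.1224.
Consumer price on the demand curve at q*: 256.1 − 1.6×53.1224 = 171.1042.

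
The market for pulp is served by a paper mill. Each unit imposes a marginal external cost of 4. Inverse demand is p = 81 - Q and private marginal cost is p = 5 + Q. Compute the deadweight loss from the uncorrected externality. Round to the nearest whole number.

Market equilibrium (private): 5 + Q = 81 - Q → Q_m = 38.0000.
Social marginal cost = private MC + MEC = 9 + Q.
Set SMC = demand: 9 + Q = 81 - Q → Q* = 36.0000.
Height of the DWL triangle at Q_m is SMC(Q_m) − demand(Q_m) = MEC(Q_m) = 4.0000.
DWL = ½ × 2.0000 × 4.0000 = 4.0000.

DWL = 4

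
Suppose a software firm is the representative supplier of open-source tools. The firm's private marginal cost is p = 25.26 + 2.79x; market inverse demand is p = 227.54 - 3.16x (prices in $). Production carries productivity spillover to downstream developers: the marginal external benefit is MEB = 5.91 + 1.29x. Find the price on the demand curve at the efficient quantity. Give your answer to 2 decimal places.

Social marginal cost = private MC − MEB = 19.35 + 1.50x.
Set SMC = demand: 19.35 + 1.50x = 227.54 - 3.16x → x* = 44.6760.
Consumer price on the demand curve at x*: 227.54 − 3.16×44.6760 = 86.3638.

P = $86.36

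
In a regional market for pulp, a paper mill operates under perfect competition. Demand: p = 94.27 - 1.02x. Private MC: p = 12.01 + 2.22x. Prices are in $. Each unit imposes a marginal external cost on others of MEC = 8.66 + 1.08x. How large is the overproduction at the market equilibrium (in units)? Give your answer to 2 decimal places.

Market equilibrium (private): 12.01 + 2.22x = 94.27 - 1.02x → x_m = 25.3889.
Social marginal cost = private MC + MEC = 20.67 + 3.30x.
Set SMC = demand: 20.67 + 3.30x = 94.27 - 1.02x → x* = 17.0370.
Gap = |25.3889 − 17.0370| = 8.3519.

8.35 units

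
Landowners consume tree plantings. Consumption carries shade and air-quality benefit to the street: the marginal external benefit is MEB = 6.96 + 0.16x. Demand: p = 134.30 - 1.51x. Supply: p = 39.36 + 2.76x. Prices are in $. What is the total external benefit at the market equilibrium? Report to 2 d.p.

$194.30

Market equilibrium (private): 39.36 + 2.76x = 134.30 - 1.51x → x_m = 22.2342.
Total external benefit = ∫₀^{x_m} (6.96 + 0.16x) dx = 6.96×22.2342 + ½×0.16×22.2342² = 194.2988.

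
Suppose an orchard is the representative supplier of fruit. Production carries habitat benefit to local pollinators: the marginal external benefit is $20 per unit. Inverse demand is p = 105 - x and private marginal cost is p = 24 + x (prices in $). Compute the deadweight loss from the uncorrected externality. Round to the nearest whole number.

DWL = $100

Market equilibrium (private): 24 + x = 105 - x → x_m = 40.5000.
Social marginal cost = private MC − MEB = 4 + x.
Set SMC = demand: 4 + x = 105 - x → x* = 50.5000.
The welfare-loss triangle has base |x_m − x*| and height MEB(x_m) (the vertical gap between SMC and demand is zero at x* and MEB at x_m).
DWL = ½ × 10.0000 × 20.0000 = 100.0000.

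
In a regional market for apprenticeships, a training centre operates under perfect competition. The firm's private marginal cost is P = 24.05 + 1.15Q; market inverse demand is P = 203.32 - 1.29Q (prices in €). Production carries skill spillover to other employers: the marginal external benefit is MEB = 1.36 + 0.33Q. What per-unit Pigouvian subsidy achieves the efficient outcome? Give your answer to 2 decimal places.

Social marginal cost = private MC − MEB = 22.69 + 0.82Q.
Set SMC = demand: 22.69 + 0.82Q = 203.32 - 1.29Q → Q* = 85.6066.
The Pigouvian subsidy equals MEB at Q*: 1.36 + 0.33×85.6066 = 29.6102.

subsidy = €29.61 per unit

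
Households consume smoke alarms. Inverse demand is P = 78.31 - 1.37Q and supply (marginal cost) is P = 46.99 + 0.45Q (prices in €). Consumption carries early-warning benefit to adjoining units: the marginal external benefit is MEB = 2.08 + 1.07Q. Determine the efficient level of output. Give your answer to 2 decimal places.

Q* = 44.53

Social marginal benefit = demand + MEB = 80.39 - 0.30Q.
Set SMB = MC: 80.39 - 0.30Q = 46.99 + 0.45Q → Q* = 44.5333.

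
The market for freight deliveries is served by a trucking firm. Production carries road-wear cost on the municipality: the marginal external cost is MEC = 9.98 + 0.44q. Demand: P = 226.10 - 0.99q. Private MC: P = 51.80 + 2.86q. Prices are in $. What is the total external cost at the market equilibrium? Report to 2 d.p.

$902.74

Market equilibrium (private): 51.80 + 2.86q = 226.10 - 0.99q → q_m = 45.2727.
Total external cost = ∫₀^{q_m} (9.98 + 0.44q) dq = 9.98×45.2727 + ½×0.44×45.2727² = 902.7374.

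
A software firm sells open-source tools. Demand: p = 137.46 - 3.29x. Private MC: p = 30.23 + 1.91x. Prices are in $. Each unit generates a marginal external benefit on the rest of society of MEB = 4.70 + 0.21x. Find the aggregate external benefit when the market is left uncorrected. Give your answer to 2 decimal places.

$141.57

Market equilibrium (private): 30.23 + 1.91x = 137.46 - 3.29x → x_m = 20.6212.
Total external benefit = ∫₀^{x_m} (4.70 + 0.21x) dx = 4.70×20.6212 + ½×0.21×20.6212² = 141.5692.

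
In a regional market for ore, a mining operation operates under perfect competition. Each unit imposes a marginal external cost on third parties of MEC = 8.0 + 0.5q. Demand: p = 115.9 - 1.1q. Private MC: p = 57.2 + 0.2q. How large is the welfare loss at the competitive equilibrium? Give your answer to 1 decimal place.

Market equilibrium (private): 57.2 + 0.2q = 115.9 - 1.1q → q_m = 45.1538.
Social marginal cost = private MC + MEC = 65.2 + 0.7q.
Set SMC = demand: 65.2 + 0.7q = 115.9 - 1.1q → q* = 28.1667.
Height of the DWL triangle at q_m is SMC(q_m) − demand(q_m) = MEC(q_m) = 30.5769.
DWL = ½ × 16.9871 × 30.5769 = 259.7064.

DWL = 259.7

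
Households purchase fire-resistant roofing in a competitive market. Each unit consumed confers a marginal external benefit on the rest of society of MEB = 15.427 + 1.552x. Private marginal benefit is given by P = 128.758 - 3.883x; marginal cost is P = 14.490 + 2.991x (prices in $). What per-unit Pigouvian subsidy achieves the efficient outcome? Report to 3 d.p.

Social marginal benefit = demand + MEB = 144.185 - 2.331x.
Set SMB = MC: 144.185 - 2.331x = 14.490 + 2.991x → x* = 24.3696.
The Pigouvian subsidy equals MEB at x*: 15.427 + 1.552×24.3696 = 53.2486.

subsidy = $53.249 per unit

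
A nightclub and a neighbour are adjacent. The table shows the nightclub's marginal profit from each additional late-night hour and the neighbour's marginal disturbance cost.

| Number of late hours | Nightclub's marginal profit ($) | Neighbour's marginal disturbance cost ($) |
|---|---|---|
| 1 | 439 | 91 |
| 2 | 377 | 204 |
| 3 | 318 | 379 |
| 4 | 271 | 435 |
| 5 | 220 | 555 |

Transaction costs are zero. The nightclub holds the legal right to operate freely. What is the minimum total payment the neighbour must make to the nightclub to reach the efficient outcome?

$809

Left alone the nightclub would choose level 5 (marginal profit stays positive).
Efficient level: k* = 2 (marginal profit ≥ marginal disturbance cost through 2).
The neighbour must at least cover the nightclub's forgone profit from cutting 5→2: 318 + 271 + 220 = 809.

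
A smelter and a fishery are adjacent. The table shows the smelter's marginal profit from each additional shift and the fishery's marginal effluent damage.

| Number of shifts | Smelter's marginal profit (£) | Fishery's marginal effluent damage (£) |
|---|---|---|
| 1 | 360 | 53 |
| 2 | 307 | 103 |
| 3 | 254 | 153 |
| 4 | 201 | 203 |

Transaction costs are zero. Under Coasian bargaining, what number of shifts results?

Bargaining reaches the level where marginal profit last exceeds marginal effluent damage.
That holds through level 3 (254 ≥ 153) but not at 4 (201 < 203).

3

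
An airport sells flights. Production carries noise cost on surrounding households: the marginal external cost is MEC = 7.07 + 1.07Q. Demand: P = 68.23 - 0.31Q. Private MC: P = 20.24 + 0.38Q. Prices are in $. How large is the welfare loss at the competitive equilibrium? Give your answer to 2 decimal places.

Market equilibrium (private): 20.24 + 0.38Q = 68.23 - 0.31Q → Q_m = 69.5507.
Social marginal cost = private MC + MEC = 27.31 + 1.45Q.
Set SMC = demand: 27.31 + 1.45Q = 68.23 - 0.31Q → Q* = 23.2500.
Between Q* and Q_m the wedge SMC − demand runs linearly from 0 to MEC(Q_m), so the loss is a triangle.
DWL = ½ × 46.3007 × 81.4893 = 1886.5058.

DWL = $1886.51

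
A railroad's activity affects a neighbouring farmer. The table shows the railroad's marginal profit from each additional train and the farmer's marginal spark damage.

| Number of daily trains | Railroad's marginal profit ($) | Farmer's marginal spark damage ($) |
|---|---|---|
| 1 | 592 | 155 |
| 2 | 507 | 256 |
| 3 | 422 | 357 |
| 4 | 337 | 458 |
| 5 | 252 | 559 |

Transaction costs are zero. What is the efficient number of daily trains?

3

Bargaining reaches the level where marginal profit last exceeds marginal spark damage.
That holds through level 3 (422 ≥ 357) but not at 4 (337 < 458).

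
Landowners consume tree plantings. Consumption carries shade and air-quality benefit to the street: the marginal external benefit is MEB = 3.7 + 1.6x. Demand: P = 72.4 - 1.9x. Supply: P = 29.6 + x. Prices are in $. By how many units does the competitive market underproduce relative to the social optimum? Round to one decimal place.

Market equilibrium (private): 29.6 + x = 72.4 - 1.9x → x_m = 14.7586.
Social marginal benefit = demand + MEB = 76.1 - 0.3x.
Set SMB = MC: 76.1 - 0.3x = 29.6 + x → x* = 35.7692.
Gap = |14.7586 − 35.7692| = 21.0106.

21.0 units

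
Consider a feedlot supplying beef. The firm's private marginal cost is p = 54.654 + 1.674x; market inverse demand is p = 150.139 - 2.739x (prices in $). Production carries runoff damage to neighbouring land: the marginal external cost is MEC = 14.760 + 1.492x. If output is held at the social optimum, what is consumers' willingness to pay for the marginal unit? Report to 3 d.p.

P = $112.695

Social marginal cost = private MC + MEC = 69.414 + 3.166x.
Set SMC = demand: 69.414 + 3.166x = 150.139 - 2.739x → x* = 13.6706.
Consumer price on the demand curve at x*: 150.139 − 2.739×13.6706 = 112.6952.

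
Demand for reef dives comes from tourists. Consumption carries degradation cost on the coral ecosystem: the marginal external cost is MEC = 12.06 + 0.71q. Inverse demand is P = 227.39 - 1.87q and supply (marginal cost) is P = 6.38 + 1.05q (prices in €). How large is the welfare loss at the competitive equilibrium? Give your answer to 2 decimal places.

DWL = €596.35

Market equilibrium (private): 6.38 + 1.05q = 227.39 - 1.87q → q_m = 75.6884.
Social marginal benefit = demand − MEC = 215.33 - 2.58q.
Set SMB = MC: 215.33 - 2.58q = 6.38 + 1.05q → q* = 57.5620.
The loss is the area between SMB and MC from q* to q_m; with linear curves that's a triangle of height MEC(q_m).
DWL = ½ × 18.1264 × 65.7987 = 596.3468.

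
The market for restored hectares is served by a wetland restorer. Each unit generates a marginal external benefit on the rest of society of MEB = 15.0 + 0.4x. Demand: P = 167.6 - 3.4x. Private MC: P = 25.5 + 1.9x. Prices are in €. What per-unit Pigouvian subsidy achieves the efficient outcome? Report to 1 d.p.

subsidy = €27.8 per unit

Social marginal cost = private MC − MEB = 10.5 + 1.5x.
Set SMC = demand: 10.5 + 1.5x = 167.6 - 3.4x → x* = 32.0612.
The Pigouvian subsidy equals MEB at x*: 15.0 + 0.4×32.0612 = 27.8245.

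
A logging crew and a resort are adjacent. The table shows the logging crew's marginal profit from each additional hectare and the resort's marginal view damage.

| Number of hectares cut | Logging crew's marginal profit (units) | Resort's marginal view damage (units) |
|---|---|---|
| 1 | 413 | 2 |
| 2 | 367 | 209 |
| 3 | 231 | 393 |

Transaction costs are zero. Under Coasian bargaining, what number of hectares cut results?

2

Bargaining reaches the level where marginal profit last exceeds marginal view damage.
That holds through level 2 (367 ≥ 209) but not at 3 (231 < 393).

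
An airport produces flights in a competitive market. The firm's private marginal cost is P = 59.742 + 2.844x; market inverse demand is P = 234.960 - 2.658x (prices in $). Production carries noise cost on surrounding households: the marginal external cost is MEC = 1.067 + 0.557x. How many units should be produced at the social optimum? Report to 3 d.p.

Social marginal cost = private MC + MEC = 60.809 + 3.401x.
Set SMC = demand: 60.809 + 3.401x = 234.960 - 2.658x → x* = 28.7425.

x* = 28.743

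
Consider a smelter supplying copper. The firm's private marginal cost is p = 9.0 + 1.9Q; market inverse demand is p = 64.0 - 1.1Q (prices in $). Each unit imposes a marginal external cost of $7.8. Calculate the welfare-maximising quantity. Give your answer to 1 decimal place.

Q* = 15.7

Social marginal cost = private MC + MEC = 16.8 + 1.9Q.
Set SMC = demand: 16.8 + 1.9Q = 64.0 - 1.1Q → Q* = 15.7333.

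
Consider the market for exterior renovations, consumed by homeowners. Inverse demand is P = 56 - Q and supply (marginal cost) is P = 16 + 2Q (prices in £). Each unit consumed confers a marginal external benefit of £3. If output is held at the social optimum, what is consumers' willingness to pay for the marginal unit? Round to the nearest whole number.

P = £42

Social marginal benefit = demand + MEB = 59 - Q.
Set SMB = MC: 59 - Q = 16 + 2Q → Q* = 14.3333.
Consumer price on the demand curve at Q*: 56 − 1×14.3333 = 41.6667.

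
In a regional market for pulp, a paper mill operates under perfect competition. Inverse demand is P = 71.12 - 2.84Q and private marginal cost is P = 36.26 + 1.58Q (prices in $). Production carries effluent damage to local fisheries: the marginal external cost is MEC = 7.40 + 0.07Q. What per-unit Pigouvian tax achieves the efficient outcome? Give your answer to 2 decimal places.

tax = $7.83 per unit

Social marginal cost = private MC + MEC = 43.66 + 1.65Q.
Set SMC = demand: 43.66 + 1.65Q = 71.12 - 2.84Q → Q* = 6.1158.
The Pigouvian tax equals MEC at Q*: 7.40 + 0.07×6.1158 = 7.8281.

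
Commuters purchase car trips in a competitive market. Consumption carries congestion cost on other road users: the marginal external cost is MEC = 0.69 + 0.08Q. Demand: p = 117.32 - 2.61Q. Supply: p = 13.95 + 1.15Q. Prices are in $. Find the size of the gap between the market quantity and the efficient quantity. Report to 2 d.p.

0.75 units

Market equilibrium (private): 13.95 + 1.15Q = 117.32 - 2.61Q → Q_m = 27.4920.
Social marginal benefit = demand − MEC = 116.63 - 2.69Q.
Set SMB = MC: 116.63 - 2.69Q = 13.95 + 1.15Q → Q* = 26.7396.
Gap = |27.4920 − 26.7396| = 0.7524.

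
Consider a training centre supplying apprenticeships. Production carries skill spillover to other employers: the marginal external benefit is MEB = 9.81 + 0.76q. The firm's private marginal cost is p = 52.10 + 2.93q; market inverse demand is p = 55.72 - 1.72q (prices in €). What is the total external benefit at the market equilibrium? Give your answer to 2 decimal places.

€7.87

Market equilibrium (private): 52.10 + 2.93q = 55.72 - 1.72q → q_m = 0.7785.
Total external benefit = ∫₀^{q_m} (9.81 + 0.76q) dq = 9.81×0.7785 + ½×0.76×0.7785² = 7.8674.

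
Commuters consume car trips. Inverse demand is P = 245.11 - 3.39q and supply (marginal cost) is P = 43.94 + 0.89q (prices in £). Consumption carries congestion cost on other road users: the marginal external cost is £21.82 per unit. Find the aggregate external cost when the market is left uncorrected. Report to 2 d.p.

£1025.59

Market equilibrium (private): 43.94 + 0.89q = 245.11 - 3.39q → q_m = 47.0023.
Total external cost = MEC × q_m = 21.82 × 47.0023 = 1025.5902.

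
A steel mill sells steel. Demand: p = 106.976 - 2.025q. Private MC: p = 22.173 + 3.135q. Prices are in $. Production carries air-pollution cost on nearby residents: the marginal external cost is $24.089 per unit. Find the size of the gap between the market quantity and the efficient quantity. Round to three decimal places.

Market equilibrium (private): 22.173 + 3.135q = 106.976 - 2.025q → q_m = 16.4347.
Social marginal cost = private MC + MEC = 46.262 + 3.135q.
Set SMC = demand: 46.262 + 3.135q = 106.976 - 2.025q → q* = 11.7663.
Gap = |16.4347 − 11.7663| = 4.6684.

4.668 units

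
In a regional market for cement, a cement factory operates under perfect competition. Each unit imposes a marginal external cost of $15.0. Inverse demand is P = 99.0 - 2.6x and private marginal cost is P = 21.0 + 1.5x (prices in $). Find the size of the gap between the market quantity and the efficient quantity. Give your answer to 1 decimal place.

3.7 units

Market equilibrium (private): 21.0 + 1.5x = 99.0 - 2.6x → x_m = 19.0244.
Social marginal cost = private MC + MEC = 36.0 + 1.5x.
Set SMC = demand: 36.0 + 1.5x = 99.0 - 2.6x → x* = 15.3659.
Gap = |19.0244 − 15.3659| = 3.6585.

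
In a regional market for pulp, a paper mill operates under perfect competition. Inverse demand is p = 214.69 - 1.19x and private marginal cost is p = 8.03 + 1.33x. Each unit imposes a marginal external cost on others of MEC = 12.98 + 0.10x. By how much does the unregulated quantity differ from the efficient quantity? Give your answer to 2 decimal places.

Market equilibrium (private): 8.03 + 1.33x = 214.69 - 1.19x → x_m = 82.0079.
Social marginal cost = private MC + MEC = 21.01 + 1.43x.
Set SMC = demand: 21.01 + 1.43x = 214.69 - 1.19x → x* = 73.9237.
Gap = |82.0079 − 73.9237| = 8.0842.

8.08 units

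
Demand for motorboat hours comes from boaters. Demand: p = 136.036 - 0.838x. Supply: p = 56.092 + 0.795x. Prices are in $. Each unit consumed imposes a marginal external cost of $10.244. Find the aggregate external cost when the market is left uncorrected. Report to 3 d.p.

$501.498

Market equilibrium (private): 56.092 + 0.795x = 136.036 - 0.838x → x_m = 48.9553.
Total external cost = MEC × x_m = 10.244 × 48.9553 = 501.4981.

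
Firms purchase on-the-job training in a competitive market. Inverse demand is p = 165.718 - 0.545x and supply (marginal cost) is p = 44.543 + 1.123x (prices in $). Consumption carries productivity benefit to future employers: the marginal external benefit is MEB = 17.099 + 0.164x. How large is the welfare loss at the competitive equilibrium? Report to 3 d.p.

Market equilibrium (private): 44.543 + 1.123x = 165.718 - 0.545x → x_m = 72.6469.
Social marginal benefit = demand + MEB = 182.817 - 0.381x.
Set SMB = MC: 182.817 - 0.381x = 44.543 + 1.123x → x* = 91.9375.
Height of the DWL triangle at x_m is SMB(x_m) − MC(x_m) = MEB(x_m) = 29.0131.
DWL = ½ × 19.2906 × 29.0131 = 279.8401.

DWL = $279.840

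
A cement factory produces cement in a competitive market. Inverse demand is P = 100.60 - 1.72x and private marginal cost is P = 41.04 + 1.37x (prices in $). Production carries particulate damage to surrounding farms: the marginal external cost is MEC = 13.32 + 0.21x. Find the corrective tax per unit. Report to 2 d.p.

Social marginal cost = private MC + MEC = 54.36 + 1.58x.
Set SMC = demand: 54.36 + 1.58x = 100.60 - 1.72x → x* = 14.0121.
The Pigouvian tax equals MEC at x*: 13.32 + 0.21×14.0121 = 16.2625.

tax = $16.26 per unit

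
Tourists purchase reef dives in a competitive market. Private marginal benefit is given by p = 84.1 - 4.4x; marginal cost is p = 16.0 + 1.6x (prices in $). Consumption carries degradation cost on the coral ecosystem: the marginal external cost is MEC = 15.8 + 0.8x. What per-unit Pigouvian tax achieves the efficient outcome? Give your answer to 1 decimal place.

Social marginal benefit = demand − MEC = 68.3 - 5.2x.
Set SMB = MC: 68.3 - 5.2x = 16.0 + 1.6x → x* = 7.6912.
The Pigouvian tax equals MEC at x*: 15.8 + 0.8×7.6912 = 21.9530.

tax = $22.0 per unit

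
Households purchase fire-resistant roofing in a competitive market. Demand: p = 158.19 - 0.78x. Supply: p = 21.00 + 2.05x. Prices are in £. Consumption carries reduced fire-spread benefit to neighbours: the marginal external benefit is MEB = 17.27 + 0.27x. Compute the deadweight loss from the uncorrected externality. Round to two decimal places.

Market equilibrium (private): 21.00 + 2.05x = 158.19 - 0.78x → x_m = 48.4770.
Social marginal benefit = demand + MEB = 175.46 - 0.51x.
Set SMB = MC: 175.46 - 0.51x = 21.00 + 2.05x → x* = 60.3359.
Between x* and x_m the wedge SMB − MC runs linearly from 0 to MEB(x_m), so the loss is a triangle.
DWL = ½ × 11.8589 × 30.3588 = 180.0110.

DWL = £180.01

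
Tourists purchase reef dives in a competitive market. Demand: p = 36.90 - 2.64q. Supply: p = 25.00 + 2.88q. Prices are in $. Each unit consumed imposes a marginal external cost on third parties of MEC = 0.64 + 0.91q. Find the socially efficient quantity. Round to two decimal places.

Social marginal benefit = demand − MEC = 36.26 - 3.55q.
Set SMB = MC: 36.26 - 3.55q = 25.00 + 2.88q → q* = 1.7512.

q* = 1.75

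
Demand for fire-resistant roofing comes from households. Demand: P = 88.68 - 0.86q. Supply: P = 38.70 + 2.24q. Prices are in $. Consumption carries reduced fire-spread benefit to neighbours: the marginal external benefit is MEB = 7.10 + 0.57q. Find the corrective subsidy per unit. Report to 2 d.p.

Social marginal benefit = demand + MEB = 95.78 - 0.29q.
Set SMB = MC: 95.78 - 0.29q = 38.70 + 2.24q → q* = 22.5613.
The Pigouvian subsidy equals MEB at q*: 7.10 + 0.57×22.5613 = 19.9599.

subsidy = $19.96 per unit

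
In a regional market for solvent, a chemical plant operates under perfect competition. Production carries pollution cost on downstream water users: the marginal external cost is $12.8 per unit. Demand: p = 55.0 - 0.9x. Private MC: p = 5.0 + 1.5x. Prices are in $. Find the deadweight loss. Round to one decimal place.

Market equilibrium (private): 5.0 + 1.5x = 55.0 - 0.9x → x_m = 20.8333.
Social marginal cost = private MC + MEC = 17.8 + 1.5x.
Set SMC = demand: 17.8 + 1.5x = 55.0 - 0.9x → x* = 15.5000.
Between x* and x_m the wedge SMC − demand runs linearly from 0 to MEC(x_m), so the loss is a triangle.
DWL = ½ × 5.3333 × 12.8000 = 34.1331.

DWL = $34.1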